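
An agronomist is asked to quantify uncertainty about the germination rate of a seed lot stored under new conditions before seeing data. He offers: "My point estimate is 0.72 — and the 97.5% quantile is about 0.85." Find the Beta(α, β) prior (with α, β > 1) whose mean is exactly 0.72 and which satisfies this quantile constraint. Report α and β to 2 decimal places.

α ≈ 26.80, β ≈ 10.42

With mean 0.72 fixed, write α = 0.72s, β = 0.28s where s = α+β.
Need P(θ < 0.85) = 0.975 under Beta(0.72s, 0.28s). Normal approximation: (q−m)/√(m(1−m)/s) ≈ z_{0.975} = 1.96, so s ≈ 0.72·0.28·(1.96)²/(0.85−0.72)² = 45.8.
At s = 45.8: P(θ<0.85) ≈ 0.986. Adjusting to match 0.975 gives s ≈ 37.22.
So α = 0.72·37.22 ≈ 26.80, β = 0.28·37.22 ≈ 10.42.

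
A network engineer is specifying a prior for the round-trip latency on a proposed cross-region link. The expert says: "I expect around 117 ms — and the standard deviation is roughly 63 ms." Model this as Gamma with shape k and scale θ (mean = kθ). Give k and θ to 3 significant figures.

k ≈ 3.45, θ ≈ 33.9

For Gamma(k, scale θ): mean = kθ, variance = kθ², so CV = 1/√k.
CV = SD/mean = 63/117 = 0.5385, hence k = 1/CV² = 3.45.
Then θ = mean/k = 117/3.45 = 33.9.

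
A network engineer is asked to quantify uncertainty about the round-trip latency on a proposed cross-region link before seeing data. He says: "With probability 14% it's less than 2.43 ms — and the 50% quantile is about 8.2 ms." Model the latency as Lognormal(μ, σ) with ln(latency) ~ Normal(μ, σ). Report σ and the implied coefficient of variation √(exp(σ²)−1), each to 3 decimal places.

σ ≈ 1.126, CV ≈ 1.597

If T ~ Lognormal(μ,σ) then ln T ~ Normal(μ,σ), so the p-quantile of ln T is μ + z_p·σ.
ln(2.43) = 0.8879 and ln(8.2) = 2.104; z_{0.14} = -1.08, z_{0.5} = 0.
σ = (2.104 − 0.8879)/(0 − (-1.08)) = 1.126.
μ = 0.8879 − (-1.08)·1.126 = 2.104.
CV = √(exp(σ²)−1) = √(exp(1.2675)−1) = 1.597.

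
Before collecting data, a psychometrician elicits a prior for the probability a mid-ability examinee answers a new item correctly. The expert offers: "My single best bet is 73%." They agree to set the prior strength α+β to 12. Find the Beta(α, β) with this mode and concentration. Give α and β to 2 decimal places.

For α,β > 1 the Beta mode is (α−1)/(α+β−2). With α+β = 12, the mode is (α−1)/10.
Set (α−1)/10 = 0.73 → α = 1 + 0.73·10 = 8.30.
β = 12 − α = 3.70.

α = 8.30, β = 3.70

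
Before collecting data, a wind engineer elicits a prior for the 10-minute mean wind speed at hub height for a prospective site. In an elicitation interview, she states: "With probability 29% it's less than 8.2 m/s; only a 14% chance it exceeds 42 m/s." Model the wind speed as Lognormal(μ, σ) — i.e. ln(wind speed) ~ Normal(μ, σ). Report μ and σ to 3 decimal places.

If T ~ Lognormal(μ,σ) then ln T ~ Normal(μ,σ), so the p-quantile of ln T is μ + z_p·σ.
ln(8.2) = 2.104 and ln(42) = 3.738; z_{0.29} = -0.5534, z_{0.86} = 1.08.
σ = (3.738 − 2.104)/(1.08 − (-0.5534)) = 1.000.
μ = 2.104 − (-0.5534)·1.000 = 2.657.

μ ≈ 2.657, σ ≈ 1.000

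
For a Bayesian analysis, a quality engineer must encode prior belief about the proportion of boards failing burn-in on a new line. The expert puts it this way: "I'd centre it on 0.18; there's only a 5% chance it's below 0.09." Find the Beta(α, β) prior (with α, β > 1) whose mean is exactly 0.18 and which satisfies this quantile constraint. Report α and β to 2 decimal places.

α ≈ 6.99, β ≈ 31.83

With mean 0.18 fixed, write α = 0.18s, β = 0.82s where s = α+β.
Need P(θ < 0.09) = 0.05 under Beta(0.18s, 0.82s). Normal approximation: (q−m)/√(m(1−m)/s) ≈ z_{0.05} = -1.64, so s ≈ 0.18·0.82·(-1.64)²/(0.09−0.18)² = 49.3.
At s = 49.3: P(θ<0.09) ≈ 0.030. Adjusting to match 0.05 gives s ≈ 38.82.
So α = 0.18·38.82 ≈ 6.99, β = 0.82·38.82 ≈ 31.83.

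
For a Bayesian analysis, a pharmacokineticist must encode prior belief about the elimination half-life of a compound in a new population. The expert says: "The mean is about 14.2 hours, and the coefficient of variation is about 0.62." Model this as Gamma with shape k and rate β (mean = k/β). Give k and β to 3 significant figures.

For Gamma(k, rate β): mean = k/β, variance = k/β², so CV = 1/√k.
CV = 0.62, hence k = 1/CV² = 2.6.
Then β = k/mean = 2.6/14.2 = 0.183.

k ≈ 2.6, β ≈ 0.183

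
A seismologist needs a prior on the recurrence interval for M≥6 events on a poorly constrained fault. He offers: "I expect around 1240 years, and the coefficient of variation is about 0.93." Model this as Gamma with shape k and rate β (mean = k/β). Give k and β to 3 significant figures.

k ≈ 1.16, β ≈ 0.000932

For Gamma(k, rate β): mean = k/β, variance = k/β², so CV = 1/√k.
CV = 0.93, hence k = 1/CV² = 1.16.
Then β = k/mean = 1.16/1240 = 0.000932.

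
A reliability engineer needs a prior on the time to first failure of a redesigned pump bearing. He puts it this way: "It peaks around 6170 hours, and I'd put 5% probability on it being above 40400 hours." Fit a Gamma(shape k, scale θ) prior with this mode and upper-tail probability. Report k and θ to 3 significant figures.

k ≈ 1.63, θ ≈ 9780

Gamma(k,θ) with k>1 has mode (k−1)θ, so θ = 6170/(k−1).
Need P(X < 40400) = 0.95 with θ tied to k this way. Start at k = 2, θ = 6170: P(X<40400) ≈ 0.989.
Too high — lower k to spread out. Iterating converges to k ≈ 1.63.
Then θ = 6170/(1.63−1) ≈ 9780.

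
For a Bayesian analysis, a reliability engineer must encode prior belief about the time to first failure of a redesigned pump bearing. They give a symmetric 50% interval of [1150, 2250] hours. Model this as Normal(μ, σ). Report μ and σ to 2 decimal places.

μ = 1700.00, σ = 815.43

A symmetric 50% interval runs μ ± z·σ with z = 0.6745.
Half-width = 550, so σ = 550/0.6745 = 815.43.
μ is the interval midpoint, 1700.00.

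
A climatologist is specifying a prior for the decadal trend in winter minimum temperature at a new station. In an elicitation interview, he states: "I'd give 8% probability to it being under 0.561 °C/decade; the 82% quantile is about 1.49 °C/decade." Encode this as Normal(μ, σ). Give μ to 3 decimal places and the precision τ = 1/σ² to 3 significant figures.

μ = 1.124, τ = 6.24

The p-quantile of Normal(μ,σ) is μ + z_p·σ, with z_{0.08} = -1.405 and z_{0.82} = 0.9154.
Eliminate σ: μ = (z₂·x₁ − z₁·x₂)/(z₂ − z₁) = (0.9154·0.561 − (-1.405)·1.49)/2.32 = 1.124.
Then σ = (x₂ − x₁)/(z₂ − z₁) = (1.49 − 0.561)/2.32 = 0.400.
Precision τ = 1/σ² = 1/0.4004² = 6.24.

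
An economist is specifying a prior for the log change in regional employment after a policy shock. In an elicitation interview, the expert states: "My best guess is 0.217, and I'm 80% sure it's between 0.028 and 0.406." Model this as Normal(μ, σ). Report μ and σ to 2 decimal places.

μ = 0.22, σ = 0.15

A symmetric 80% interval runs μ ± z·σ with z = 1.282.
Half-width = 0.189, so σ = 0.189/1.282 = 0.15.
μ is the stated best guess, 0.22.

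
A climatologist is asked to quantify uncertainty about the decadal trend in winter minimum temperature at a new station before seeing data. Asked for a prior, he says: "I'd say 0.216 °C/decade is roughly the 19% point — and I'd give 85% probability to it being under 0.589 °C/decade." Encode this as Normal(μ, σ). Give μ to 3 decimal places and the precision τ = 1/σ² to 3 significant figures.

The p-quantile of Normal(μ,σ) is μ + z_p·σ, with z_{0.19} = -0.8779 and z_{0.85} = 1.036.
Eliminate σ: μ = (z₂·x₁ − z₁·x₂)/(z₂ − z₁) = (1.036·0.216 − (-0.8779)·0.589)/1.914 = 0.387.
Then σ = (x₂ − x₁)/(z₂ − z₁) = (0.589 − 0.216)/1.914 = 0.195.
Precision τ = 1/σ² = 1/0.1948² = 26.3.

μ = 0.387, τ = 26.3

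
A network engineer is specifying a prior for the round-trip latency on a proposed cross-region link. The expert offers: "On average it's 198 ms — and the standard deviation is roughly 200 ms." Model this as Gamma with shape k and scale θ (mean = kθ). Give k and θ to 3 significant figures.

k ≈ 0.98, θ ≈ 202

For Gamma(k, scale θ): mean = kθ, variance = kθ², so CV = 1/√k.
CV = SD/mean = 200/198 = 1.01, hence k = 1/CV² = 0.98.
Then θ = mean/k = 198/0.98 = 202.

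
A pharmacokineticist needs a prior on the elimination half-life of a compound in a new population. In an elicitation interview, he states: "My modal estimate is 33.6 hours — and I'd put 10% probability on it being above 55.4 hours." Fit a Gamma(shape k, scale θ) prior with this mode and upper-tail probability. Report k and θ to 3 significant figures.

Gamma(k,θ) with k>1 has mode (k−1)θ, so θ = 33.6/(k−1).
Need P(X < 55.4) = 0.9 with θ tied to k this way. Start at k = 2, θ = 33.6: P(X<55.4) ≈ 0.491.
Too low — raise k to concentrate. Iterating converges to k ≈ 8.54.
Then θ = 33.6/(8.54−1) ≈ 4.45.

k ≈ 8.54, θ ≈ 4.45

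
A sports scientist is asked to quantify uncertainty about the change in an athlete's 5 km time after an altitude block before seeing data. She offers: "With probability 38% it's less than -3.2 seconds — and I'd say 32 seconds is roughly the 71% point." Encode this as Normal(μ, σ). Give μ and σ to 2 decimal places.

The p-quantile of Normal(μ,σ) is μ + z_p·σ, with z_{0.38} = -0.3055 and z_{0.71} = 0.5534.
Eliminate σ: μ = (z₂·x₁ − z₁·x₂)/(z₂ − z₁) = (0.5534·-3.2 − (-0.3055)·32)/0.8589 = 9.32.
Then σ = (x₂ − x₁)/(z₂ − z₁) = (32 − -3.2)/0.8589 = 40.98.

μ = 9.32, σ = 40.98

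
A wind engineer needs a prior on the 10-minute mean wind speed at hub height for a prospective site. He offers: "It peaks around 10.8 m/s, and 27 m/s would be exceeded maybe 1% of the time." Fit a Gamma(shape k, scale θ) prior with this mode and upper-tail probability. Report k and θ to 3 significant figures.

Gamma(k,θ) with k>1 has mode (k−1)θ, so θ = 10.8/(k−1).
Need P(X < 27) = 0.99 with θ tied to k this way. Start at k = 2, θ = 10.8: P(X<27) ≈ 0.713.
Too low — raise k to concentrate. Iterating converges to k ≈ 6.59.
Then θ = 10.8/(6.59−1) ≈ 1.93.

k ≈ 6.59, θ ≈ 1.93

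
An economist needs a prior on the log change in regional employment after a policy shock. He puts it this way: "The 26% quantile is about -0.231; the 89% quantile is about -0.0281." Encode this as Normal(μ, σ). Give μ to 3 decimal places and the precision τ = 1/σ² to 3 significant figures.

μ = -0.161, τ = 84.9

The p-quantile of Normal(μ,σ) is μ + z_p·σ, with z_{0.26} = -0.6433 and z_{0.89} = 1.227.
Eliminate σ: μ = (z₂·x₁ − z₁·x₂)/(z₂ − z₁) = (1.227·-0.231 − (-0.6433)·-0.0281)/1.87 = -0.161.
Then σ = (x₂ − x₁)/(z₂ − z₁) = (-0.0281 − -0.231)/1.87 = 0.109.
Precision τ = 1/σ² = 1/0.1085² = 84.9.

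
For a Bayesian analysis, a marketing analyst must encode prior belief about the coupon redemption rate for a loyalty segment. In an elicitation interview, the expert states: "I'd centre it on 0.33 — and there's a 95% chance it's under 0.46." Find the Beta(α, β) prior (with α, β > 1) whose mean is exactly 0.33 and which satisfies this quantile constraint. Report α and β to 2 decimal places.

α ≈ 12.35, β ≈ 25.08

With mean 0.33 fixed, write α = 0.33s, β = 0.67s where s = α+β.
Need P(θ < 0.46) = 0.95 under Beta(0.33s, 0.67s). Normal approximation: (q−m)/√(m(1−m)/s) ≈ z_{0.95} = 1.64, so s ≈ 0.33·0.67·(1.64)²/(0.46−0.33)² = 35.4.
At s = 35.4: P(θ<0.46) ≈ 0.945. Adjusting to match 0.95 gives s ≈ 37.43.
So α = 0.33·37.43 ≈ 12.35, β = 0.67·37.43 ≈ 25.08.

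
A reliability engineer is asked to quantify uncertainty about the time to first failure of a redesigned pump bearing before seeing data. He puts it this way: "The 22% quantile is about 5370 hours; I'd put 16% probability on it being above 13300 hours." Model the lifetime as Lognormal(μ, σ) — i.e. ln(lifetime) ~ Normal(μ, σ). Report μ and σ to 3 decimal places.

μ ≈ 8.985, σ ≈ 0.513

If T ~ Lognormal(μ,σ) then ln T ~ Normal(μ,σ), so the p-quantile of ln T is μ + z_p·σ.
ln(5370) = 8.589 and ln(13300) = 9.496; z_{0.22} = -0.7722, z_{0.84} = 0.9945.
σ = (9.496 − 8.589)/(0.9945 − (-0.7722)) = 0.513.
μ = 8.589 − (-0.7722)·0.513 = 8.985.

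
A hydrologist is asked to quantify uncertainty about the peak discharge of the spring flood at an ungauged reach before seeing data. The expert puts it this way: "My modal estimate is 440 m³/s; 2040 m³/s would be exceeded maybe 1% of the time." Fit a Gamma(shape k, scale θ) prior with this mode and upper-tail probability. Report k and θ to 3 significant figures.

Gamma(k,θ) with k>1 has mode (k−1)θ, so θ = 440/(k−1).
Need P(X < 2040) = 0.99 with θ tied to k this way. Start at k = 2, θ = 440: P(X<2040) ≈ 0.945.
Too low — raise k to concentrate. Iterating converges to k ≈ 2.7.
Then θ = 440/(2.7−1) ≈ 258.

k ≈ 2.7, θ ≈ 258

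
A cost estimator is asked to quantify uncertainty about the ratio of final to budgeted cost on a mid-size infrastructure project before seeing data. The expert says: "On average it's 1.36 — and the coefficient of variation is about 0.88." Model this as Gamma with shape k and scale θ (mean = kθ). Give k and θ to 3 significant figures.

For Gamma(k, scale θ): mean = kθ, variance = kθ², so CV = 1/√k.
CV = 0.88, hence k = 1/CV² = 1.29.
Then θ = mean/k = 1.36/1.29 = 1.05.

k ≈ 1.29, θ ≈ 1.05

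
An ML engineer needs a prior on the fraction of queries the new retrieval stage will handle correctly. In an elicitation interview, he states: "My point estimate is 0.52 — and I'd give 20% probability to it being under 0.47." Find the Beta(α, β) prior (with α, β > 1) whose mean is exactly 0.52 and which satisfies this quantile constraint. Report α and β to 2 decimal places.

α ≈ 36.77, β ≈ 33.94

With mean 0.52 fixed, write α = 0.52s, β = 0.48s where s = α+β.
Need P(θ < 0.47) = 0.2 under Beta(0.52s, 0.48s). Normal approximation: (q−m)/√(m(1−m)/s) ≈ z_{0.2} = -0.842, so s ≈ 0.52·0.48·(-0.842)²/(0.47−0.52)² = 70.7.
At s = 70.7: P(θ<0.47) ≈ 0.200. Adjusting to match 0.2 gives s ≈ 70.71.
So α = 0.52·70.71 ≈ 36.77, β = 0.48·70.71 ≈ 33.94.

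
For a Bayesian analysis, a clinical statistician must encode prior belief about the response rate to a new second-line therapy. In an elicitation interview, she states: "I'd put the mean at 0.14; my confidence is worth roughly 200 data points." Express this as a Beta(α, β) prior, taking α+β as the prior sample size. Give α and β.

Under the effective-sample-size interpretation, Beta(α, β) has prior mean α/(α+β) and prior sample size α+β.
So α+β = 200 and α/(α+β) = 0.14, giving α = 0.14·200 = 28 and β = 200 − 28 = 172.

α = 28, β = 172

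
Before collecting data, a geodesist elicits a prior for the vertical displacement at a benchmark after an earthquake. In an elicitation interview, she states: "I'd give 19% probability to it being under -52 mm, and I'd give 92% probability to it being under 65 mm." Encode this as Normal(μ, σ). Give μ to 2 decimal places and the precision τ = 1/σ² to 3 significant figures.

For Normal(μ,σ), the p-quantile is μ + z_p·σ. Here z_{0.19} = -0.8779, z_{0.92} = 1.405.
So -52 = μ − 0.8779σ and 65 = μ + 1.405σ.
Subtracting: σ = (65 − -52)/(1.405 − (-0.8779)) = 51.25.
Then μ = -52 − (-0.8779)·51.25 = -7.01.
Precision τ = 1/σ² = 1/51.25² = 0.000381.

μ = -7.01, τ = 0.000381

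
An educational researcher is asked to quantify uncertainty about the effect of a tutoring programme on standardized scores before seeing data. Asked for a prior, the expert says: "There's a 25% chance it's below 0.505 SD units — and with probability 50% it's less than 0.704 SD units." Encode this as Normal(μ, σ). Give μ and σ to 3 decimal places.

μ = 0.704, σ = 0.295

For Normal(μ,σ), the p-quantile is μ + z_p·σ. Here z_{0.25} = -0.6745, z_{0.5} = 0.
So 0.505 = μ − 0.6745σ and 0.704 = μ + 0σ.
Subtracting: σ = (0.704 − 0.505)/(0 − (-0.6745)) = 0.295.
Then μ = 0.505 − (-0.6745)·0.295 = 0.704.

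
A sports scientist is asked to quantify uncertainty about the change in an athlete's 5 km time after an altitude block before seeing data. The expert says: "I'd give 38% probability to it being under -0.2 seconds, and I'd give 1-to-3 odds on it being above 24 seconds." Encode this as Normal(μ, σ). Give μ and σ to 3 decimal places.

The p-quantile of Normal(μ,σ) is μ + z_p·σ, with z_{0.38} = -0.3055 and z_{0.75} = 0.6745.
Eliminate σ: μ = (z₂·x₁ − z₁·x₂)/(z₂ − z₁) = (0.6745·-0.2 − (-0.3055)·24)/0.98 = 7.344.
Then σ = (x₂ − x₁)/(z₂ − z₁) = (24 − -0.2)/0.98 = 24.695.

μ = 7.344, σ = 24.695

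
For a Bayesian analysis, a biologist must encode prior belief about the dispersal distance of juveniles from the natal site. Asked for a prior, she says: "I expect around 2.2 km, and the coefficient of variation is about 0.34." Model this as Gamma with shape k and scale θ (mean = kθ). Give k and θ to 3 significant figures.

k ≈ 8.65, θ ≈ 0.254

For Gamma(k, scale θ): mean = kθ, variance = kθ², so CV = 1/√k.
CV = 0.34, hence k = 1/CV² = 8.65.
Then θ = mean/k = 2.2/8.65 = 0.254.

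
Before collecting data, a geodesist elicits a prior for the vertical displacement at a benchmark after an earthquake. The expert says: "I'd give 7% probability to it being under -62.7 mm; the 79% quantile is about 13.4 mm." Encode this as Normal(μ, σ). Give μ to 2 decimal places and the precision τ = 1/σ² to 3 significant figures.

μ = -13.49, τ = 0.000899

For Normal(μ,σ), the p-quantile is μ + z_p·σ. Here z_{0.07} = -1.476, z_{0.79} = 0.8064.
So -62.7 = μ − 1.476σ and 13.4 = μ + 0.8064σ.
Subtracting: σ = (13.4 − -62.7)/(0.8064 − (-1.476)) = 33.34.
Then μ = -62.7 − (-1.476)·33.34 = -13.49.
Precision τ = 1/σ² = 1/33.34² = 0.000899.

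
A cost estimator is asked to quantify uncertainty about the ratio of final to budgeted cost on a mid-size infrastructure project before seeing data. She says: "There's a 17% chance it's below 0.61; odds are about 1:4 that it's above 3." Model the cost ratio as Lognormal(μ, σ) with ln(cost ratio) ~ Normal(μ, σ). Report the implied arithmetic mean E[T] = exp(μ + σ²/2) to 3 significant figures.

E[T] ≈ 2.11

If T ~ Lognormal(μ,σ) then ln T ~ Normal(μ,σ), so the p-quantile of ln T is μ + z_p·σ.
ln(0.61) = -0.4943 and ln(3) = 1.099; z_{0.17} = -0.9542, z_{0.8} = 0.8416.
σ = (1.099 − -0.4943)/(0.8416 − (-0.9542)) = 0.887.
μ = -0.4943 − (-0.9542)·0.887 = 0.352.
E[T] = exp(μ + σ²/2) = exp(0.352 + 0.3934) = 2.11.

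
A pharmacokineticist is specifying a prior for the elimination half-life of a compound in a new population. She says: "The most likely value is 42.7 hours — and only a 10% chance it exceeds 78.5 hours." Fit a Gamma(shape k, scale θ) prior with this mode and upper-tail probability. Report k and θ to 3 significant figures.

Gamma(k,θ) with k>1 has mode (k−1)θ, so θ = 42.7/(k−1).
Need P(X < 78.5) = 0.9 with θ tied to k this way. Start at k = 2, θ = 42.7: P(X<78.5) ≈ 0.548.
Too low — raise k to concentrate. Iterating converges to k ≈ 6.14.
Then θ = 42.7/(6.14−1) ≈ 8.3.

k ≈ 6.14, θ ≈ 8.3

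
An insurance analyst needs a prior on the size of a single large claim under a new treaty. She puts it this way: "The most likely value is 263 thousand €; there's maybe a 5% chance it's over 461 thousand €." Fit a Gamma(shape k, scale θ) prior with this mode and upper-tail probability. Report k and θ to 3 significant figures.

k ≈ 9.86, θ ≈ 29.7

Gamma(k,θ) with k>1 has mode (k−1)θ, so θ = 263/(k−1).
Need P(X < 461) = 0.95 with θ tied to k this way. Start at k = 2, θ = 263: P(X<461) ≈ 0.523.
Too low — raise k to concentrate. Iterating converges to k ≈ 9.86.
Then θ = 263/(9.86−1) ≈ 29.7.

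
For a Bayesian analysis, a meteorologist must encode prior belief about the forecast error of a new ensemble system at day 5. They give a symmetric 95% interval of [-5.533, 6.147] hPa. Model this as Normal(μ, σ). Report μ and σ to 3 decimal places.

A symmetric 95% interval runs μ ± z·σ with z = 1.96.
Half-width = 5.84, so σ = 5.84/1.96 = 2.980.
μ is the interval midpoint, 0.307.

μ = 0.307, σ = 2.980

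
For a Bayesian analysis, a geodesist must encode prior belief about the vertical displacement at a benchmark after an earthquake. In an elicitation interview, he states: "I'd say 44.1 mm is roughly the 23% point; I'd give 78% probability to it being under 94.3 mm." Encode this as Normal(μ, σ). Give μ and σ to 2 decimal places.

μ = 68.65, σ = 33.22

For Normal(μ,σ), the p-quantile is μ + z_p·σ. Here z_{0.23} = -0.7388, z_{0.78} = 0.7722.
So 44.1 = μ − 0.7388σ and 94.3 = μ + 0.7722σ.
Subtracting: σ = (94.3 − 44.1)/(0.7722 − (-0.7388)) = 33.22.
Then μ = 44.1 − (-0.7388)·33.22 = 68.65.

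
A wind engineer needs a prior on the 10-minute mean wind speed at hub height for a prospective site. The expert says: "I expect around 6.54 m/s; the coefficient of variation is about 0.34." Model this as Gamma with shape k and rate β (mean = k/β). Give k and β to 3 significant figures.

k ≈ 8.65, β ≈ 1.32

For Gamma(k, rate β): mean = k/β, variance = k/β², so CV = 1/√k.
CV = 0.34, hence k = 1/CV² = 8.65.
Then β = k/mean = 8.65/6.54 = 1.32.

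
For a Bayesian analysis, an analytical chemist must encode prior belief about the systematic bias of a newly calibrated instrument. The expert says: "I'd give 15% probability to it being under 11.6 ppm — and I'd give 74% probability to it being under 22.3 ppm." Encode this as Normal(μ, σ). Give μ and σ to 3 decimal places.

The p-quantile of Normal(μ,σ) is μ + z_p·σ, with z_{0.15} = -1.036 and z_{0.74} = 0.6433.
Eliminate σ: μ = (z₂·x₁ − z₁·x₂)/(z₂ − z₁) = (0.6433·11.6 − (-1.036)·22.3)/1.68 = 18.202.
Then σ = (x₂ − x₁)/(z₂ − z₁) = (22.3 − 11.6)/1.68 = 6.370.

μ = 18.202, σ = 6.370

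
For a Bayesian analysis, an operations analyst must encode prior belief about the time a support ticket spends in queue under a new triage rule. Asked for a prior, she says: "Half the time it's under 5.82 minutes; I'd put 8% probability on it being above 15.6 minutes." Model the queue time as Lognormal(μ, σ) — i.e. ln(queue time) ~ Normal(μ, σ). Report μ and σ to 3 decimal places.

If T ~ Lognormal(μ,σ) then ln T ~ Normal(μ,σ), so the p-quantile of ln T is μ + z_p·σ.
ln(5.82) = 1.761 and ln(15.6) = 2.747; z_{0.5} = 0, z_{0.92} = 1.405.
σ = (2.747 − 1.761)/(1.405 − (0)) = 0.702.
μ = 1.761 − (0)·0.702 = 1.761.

μ ≈ 1.761, σ ≈ 0.702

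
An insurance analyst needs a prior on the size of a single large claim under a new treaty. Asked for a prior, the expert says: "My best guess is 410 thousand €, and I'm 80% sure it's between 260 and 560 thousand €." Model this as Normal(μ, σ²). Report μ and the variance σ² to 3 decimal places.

A symmetric 80% interval runs μ ± z·σ with z = 1.282.
Half-width = 150, so σ = 150/1.282 = 117.0456 and σ² = 13699.678.
μ is the stated best guess, 410.000.

μ = 410.000, σ² = 13699.678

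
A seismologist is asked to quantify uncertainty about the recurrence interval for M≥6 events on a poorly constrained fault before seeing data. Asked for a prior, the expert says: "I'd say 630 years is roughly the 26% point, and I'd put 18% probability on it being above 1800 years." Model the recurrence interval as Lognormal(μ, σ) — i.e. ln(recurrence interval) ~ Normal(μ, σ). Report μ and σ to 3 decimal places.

If T ~ Lognormal(μ,σ) then ln T ~ Normal(μ,σ), so the p-quantile of ln T is μ + z_p·σ.
ln(630) = 6.446 and ln(1800) = 7.496; z_{0.26} = -0.6433, z_{0.82} = 0.9154.
σ = (7.496 − 6.446)/(0.9154 − (-0.6433)) = 0.674.
μ = 6.446 − (-0.6433)·0.674 = 6.879.

μ ≈ 6.879, σ ≈ 0.674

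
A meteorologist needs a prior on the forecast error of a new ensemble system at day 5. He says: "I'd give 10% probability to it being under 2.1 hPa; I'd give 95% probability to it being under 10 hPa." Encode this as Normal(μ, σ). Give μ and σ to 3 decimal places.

μ = 5.560, σ = 2.700

The p-quantile of Normal(μ,σ) is μ + z_p·σ, with z_{0.1} = -1.282 and z_{0.95} = 1.645.
Eliminate σ: μ = (z₂·x₁ − z₁·x₂)/(z₂ − z₁) = (1.645·2.1 − (-1.282)·10)/2.926 = 5.560.
Then σ = (x₂ − x₁)/(z₂ − z₁) = (10 − 2.1)/2.926 = 2.700.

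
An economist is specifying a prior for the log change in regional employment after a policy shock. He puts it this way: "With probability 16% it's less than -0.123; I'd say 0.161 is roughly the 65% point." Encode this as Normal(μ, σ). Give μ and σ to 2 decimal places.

μ = 0.08, σ = 0.21

For Normal(μ,σ), the p-quantile is μ + z_p·σ. Here z_{0.16} = -0.9945, z_{0.65} = 0.3853.
So -0.123 = μ − 0.9945σ and 0.161 = μ + 0.3853σ.
Subtracting: σ = (0.161 − -0.123)/(0.3853 − (-0.9945)) = 0.21.
Then μ = -0.123 − (-0.9945)·0.21 = 0.08.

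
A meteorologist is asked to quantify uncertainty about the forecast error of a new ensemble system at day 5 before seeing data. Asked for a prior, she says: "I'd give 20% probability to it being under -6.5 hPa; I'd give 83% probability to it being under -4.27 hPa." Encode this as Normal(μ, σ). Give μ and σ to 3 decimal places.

μ = -5.455, σ = 1.242

For Normal(μ,σ), the p-quantile is μ + z_p·σ. Here z_{0.2} = -0.8416, z_{0.83} = 0.9542.
So -6.5 = μ − 0.8416σ and -4.27 = μ + 0.9542σ.
Subtracting: σ = (-4.27 − -6.5)/(0.9542 − (-0.8416)) = 1.242.
Then μ = -6.5 − (-0.8416)·1.242 = -5.455.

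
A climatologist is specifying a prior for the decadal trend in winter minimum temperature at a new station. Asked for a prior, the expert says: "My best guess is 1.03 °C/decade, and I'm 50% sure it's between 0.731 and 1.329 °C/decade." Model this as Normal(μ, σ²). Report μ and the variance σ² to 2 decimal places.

μ = 1.03, σ² = 0.20

A symmetric 50% interval runs μ ± z·σ with z = 0.6745.
Half-width = 0.299, so σ = 0.299/0.6745 = 0.443 and σ² = 0.20.
μ is the stated best guess, 1.03.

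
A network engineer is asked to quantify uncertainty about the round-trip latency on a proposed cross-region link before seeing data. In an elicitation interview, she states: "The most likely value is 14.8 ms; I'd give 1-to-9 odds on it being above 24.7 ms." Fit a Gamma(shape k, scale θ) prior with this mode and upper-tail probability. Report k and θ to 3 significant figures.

Gamma(k,θ) with k>1 has mode (k−1)θ, so θ = 14.8/(k−1).
Need P(X < 24.7) = 0.9 with θ tied to k this way. Start at k = 2, θ = 14.8: P(X<24.7) ≈ 0.497.
Too low — raise k to concentrate. Iterating converges to k ≈ 8.2.
Then θ = 14.8/(8.2−1) ≈ 2.06.

k ≈ 8.2, θ ≈ 2.06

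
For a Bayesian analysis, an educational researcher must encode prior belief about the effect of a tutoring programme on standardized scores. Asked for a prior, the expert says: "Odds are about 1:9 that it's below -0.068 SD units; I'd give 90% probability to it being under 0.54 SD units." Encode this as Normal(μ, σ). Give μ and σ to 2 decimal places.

For Normal(μ,σ), the p-quantile is μ + z_p·σ. Here z_{0.1} = -1.282, z_{0.9} = 1.282.
So -0.068 = μ − 1.282σ and 0.54 = μ + 1.282σ.
Subtracting: σ = (0.54 − -0.068)/(1.282 − (-1.282)) = 0.24.
Then μ = -0.068 − (-1.282)·0.24 = 0.24.

μ = 0.24, σ = 0.24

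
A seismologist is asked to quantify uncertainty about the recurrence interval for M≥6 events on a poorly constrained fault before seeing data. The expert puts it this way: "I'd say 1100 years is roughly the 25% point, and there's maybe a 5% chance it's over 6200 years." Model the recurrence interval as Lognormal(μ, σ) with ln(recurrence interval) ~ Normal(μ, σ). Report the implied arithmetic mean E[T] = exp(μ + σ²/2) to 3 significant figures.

If T ~ Lognormal(μ,σ) then ln T ~ Normal(μ,σ), so the p-quantile of ln T is μ + z_p·σ.
ln(1100) = 7.003 and ln(6200) = 8.732; z_{0.25} = -0.6745, z_{0.95} = 1.645.
σ = (8.732 − 7.003)/(1.645 − (-0.6745)) = 0.746.
μ = 7.003 − (-0.6745)·0.746 = 7.506.
E[T] = exp(μ + σ²/2) = exp(7.506 + 0.2779) = 2400 years.

E[T] ≈ 2400 years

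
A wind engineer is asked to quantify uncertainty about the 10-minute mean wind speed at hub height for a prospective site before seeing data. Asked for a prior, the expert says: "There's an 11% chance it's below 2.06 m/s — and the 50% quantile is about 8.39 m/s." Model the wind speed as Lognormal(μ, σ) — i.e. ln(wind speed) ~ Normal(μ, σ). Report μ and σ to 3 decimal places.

If T ~ Lognormal(μ,σ) then ln T ~ Normal(μ,σ), so the p-quantile of ln T is μ + z_p·σ.
ln(2.06) = 0.7227 and ln(8.39) = 2.127; z_{0.11} = -1.227, z_{0.5} = 0.
σ = (2.127 − 0.7227)/(0 − (-1.227)) = 1.145.
μ = 0.7227 − (-1.227)·1.145 = 2.127.

μ ≈ 2.127, σ ≈ 1.145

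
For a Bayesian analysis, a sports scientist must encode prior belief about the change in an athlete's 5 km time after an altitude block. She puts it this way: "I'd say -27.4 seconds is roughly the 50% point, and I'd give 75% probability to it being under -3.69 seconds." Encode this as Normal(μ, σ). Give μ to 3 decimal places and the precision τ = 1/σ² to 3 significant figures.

The p-quantile of Normal(μ,σ) is μ + z_p·σ, with z_{0.5} = 0 and z_{0.75} = 0.6745.
Eliminate σ: μ = (z₂·x₁ − z₁·x₂)/(z₂ − z₁) = (0.6745·-27.4 − (0)·-3.69)/0.6745 = -27.400.
Then σ = (x₂ − x₁)/(z₂ − z₁) = (-3.69 − -27.4)/0.6745 = 35.152.
Precision τ = 1/σ² = 1/35.15² = 0.000809.

μ = -27.400, τ = 0.000809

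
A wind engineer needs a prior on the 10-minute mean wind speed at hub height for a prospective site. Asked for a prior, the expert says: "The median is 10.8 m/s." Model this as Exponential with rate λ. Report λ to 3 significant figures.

λ ≈ 0.0642

Exponential median = ln 2 / λ, so λ = ln 2 / 10.8 = 0.0642.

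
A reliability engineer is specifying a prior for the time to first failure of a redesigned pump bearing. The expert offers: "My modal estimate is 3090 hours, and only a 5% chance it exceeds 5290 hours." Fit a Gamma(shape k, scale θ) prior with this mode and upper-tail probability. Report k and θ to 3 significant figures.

k ≈ 10.7, θ ≈ 320

Gamma(k,θ) with k>1 has mode (k−1)θ, so θ = 3090/(k−1).
Need P(X < 5290) = 0.95 with θ tied to k this way. Start at k = 2, θ = 3090: P(X<5290) ≈ 0.510.
Too low — raise k to concentrate. Iterating converges to k ≈ 10.7.
Then θ = 3090/(10.7−1) ≈ 320.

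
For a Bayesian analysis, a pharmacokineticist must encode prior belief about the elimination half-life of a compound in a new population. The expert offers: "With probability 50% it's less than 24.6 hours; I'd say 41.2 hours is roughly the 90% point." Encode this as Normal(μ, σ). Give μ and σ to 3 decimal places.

For Normal(μ,σ), the p-quantile is μ + z_p·σ. Here z_{0.5} = 0, z_{0.9} = 1.282.
So 24.6 = μ + 0σ and 41.2 = μ + 1.282σ.
Subtracting: σ = (41.2 − 24.6)/(1.282 − (0)) = 12.953.
Then μ = 24.6 − (0)·12.953 = 24.600.

μ = 24.600, σ = 12.953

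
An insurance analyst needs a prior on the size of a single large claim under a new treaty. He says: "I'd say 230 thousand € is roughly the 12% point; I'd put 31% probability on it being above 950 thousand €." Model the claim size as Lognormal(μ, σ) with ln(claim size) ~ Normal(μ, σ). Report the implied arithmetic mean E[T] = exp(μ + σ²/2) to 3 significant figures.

E[T] ≈ 894 thousand €

If T ~ Lognormal(μ,σ) then ln T ~ Normal(μ,σ), so the p-quantile of ln T is μ + z_p·σ.
ln(230) = 5.438 and ln(950) = 6.856; z_{0.12} = -1.175, z_{0.69} = 0.4959.
σ = (6.856 − 5.438)/(0.4959 − (-1.175)) = 0.849.
μ = 5.438 − (-1.175)·0.849 = 6.436.
E[T] = exp(μ + σ²/2) = exp(6.436 + 0.3603) = 894 thousand €.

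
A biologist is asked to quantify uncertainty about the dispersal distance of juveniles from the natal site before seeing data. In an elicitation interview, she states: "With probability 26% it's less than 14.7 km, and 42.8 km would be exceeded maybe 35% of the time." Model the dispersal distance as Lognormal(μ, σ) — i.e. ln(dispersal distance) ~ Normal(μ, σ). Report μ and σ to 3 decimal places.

μ ≈ 3.356, σ ≈ 1.039

If T ~ Lognormal(μ,σ) then ln T ~ Normal(μ,σ), so the p-quantile of ln T is μ + z_p·σ.
ln(14.7) = 2.688 and ln(42.8) = 3.757; z_{0.26} = -0.6433, z_{0.65} = 0.3853.
σ = (3.757 − 2.688)/(0.3853 − (-0.6433)) = 1.039.
μ = 2.688 − (-0.6433)·1.039 = 3.356.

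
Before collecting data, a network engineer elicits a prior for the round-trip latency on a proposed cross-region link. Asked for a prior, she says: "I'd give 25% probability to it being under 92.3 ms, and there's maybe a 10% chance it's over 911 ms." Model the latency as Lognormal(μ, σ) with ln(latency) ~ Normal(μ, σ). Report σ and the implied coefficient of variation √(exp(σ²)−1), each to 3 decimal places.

σ ≈ 1.170, CV ≈ 1.713

If T ~ Lognormal(μ,σ) then ln T ~ Normal(μ,σ), so the p-quantile of ln T is μ + z_p·σ.
ln(92.3) = 4.525 and ln(911) = 6.815; z_{0.25} = -0.6745, z_{0.9} = 1.282.
σ = (6.815 − 4.525)/(1.282 − (-0.6745)) = 1.170.
μ = 4.525 − (-0.6745)·1.170 = 5.315.
CV = √(exp(σ²)−1) = √(exp(1.3700)−1) = 1.713.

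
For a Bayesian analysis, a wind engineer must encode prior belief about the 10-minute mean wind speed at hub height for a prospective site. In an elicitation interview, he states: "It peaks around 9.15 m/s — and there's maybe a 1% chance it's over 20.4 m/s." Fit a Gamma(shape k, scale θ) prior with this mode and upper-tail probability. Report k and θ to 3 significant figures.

k ≈ 8.48, θ ≈ 1.22

Gamma(k,θ) with k>1 has mode (k−1)θ, so θ = 9.15/(k−1).
Need P(X < 20.4) = 0.99 with θ tied to k this way. Start at k = 2, θ = 9.15: P(X<20.4) ≈ 0.653.
Too low — raise k to concentrate. Iterating converges to k ≈ 8.48.
Then θ = 9.15/(8.48−1) ≈ 1.22.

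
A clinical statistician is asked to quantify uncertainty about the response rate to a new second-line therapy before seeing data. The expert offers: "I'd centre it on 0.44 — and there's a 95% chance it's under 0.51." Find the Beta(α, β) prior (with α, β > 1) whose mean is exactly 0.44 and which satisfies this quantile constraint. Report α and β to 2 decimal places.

With mean 0.44 fixed, write α = 0.44s, β = 0.56s where s = α+β.
Need P(θ < 0.51) = 0.95 under Beta(0.44s, 0.56s). Normal approximation: (q−m)/√(m(1−m)/s) ≈ z_{0.95} = 1.64, so s ≈ 0.44·0.56·(1.64)²/(0.51−0.44)² = 136.1.
At s = 136.1: P(θ<0.51) ≈ 0.949. Adjusting to match 0.95 gives s ≈ 137.14.
So α = 0.44·137.14 ≈ 60.34, β = 0.56·137.14 ≈ 76.80.

α ≈ 60.34, β ≈ 76.80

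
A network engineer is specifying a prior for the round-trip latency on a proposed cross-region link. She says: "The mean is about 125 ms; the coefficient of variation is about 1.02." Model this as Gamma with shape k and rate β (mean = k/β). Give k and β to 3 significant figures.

For Gamma(k, rate β): mean = k/β, variance = k/β², so CV = 1/√k.
CV = 1.02, hence k = 1/CV² = 0.961.
Then β = k/mean = 0.961/125 = 0.00769.

k ≈ 0.961, β ≈ 0.00769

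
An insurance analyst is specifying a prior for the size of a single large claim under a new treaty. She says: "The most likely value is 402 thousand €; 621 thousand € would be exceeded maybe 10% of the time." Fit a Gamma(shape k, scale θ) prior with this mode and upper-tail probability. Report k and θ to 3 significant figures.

k ≈ 10.9, θ ≈ 40.7

Gamma(k,θ) with k>1 has mode (k−1)θ, so θ = 402/(k−1).
Need P(X < 621) = 0.9 with θ tied to k this way. Start at k = 2, θ = 402: P(X<621) ≈ 0.457.
Too low — raise k to concentrate. Iterating converges to k ≈ 10.9.
Then θ = 402/(10.9−1) ≈ 40.7.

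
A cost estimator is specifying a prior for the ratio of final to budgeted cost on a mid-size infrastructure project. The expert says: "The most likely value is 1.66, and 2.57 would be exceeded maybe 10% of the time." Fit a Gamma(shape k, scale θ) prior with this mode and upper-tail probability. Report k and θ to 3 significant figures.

k ≈ 10.8, θ ≈ 0.17

Gamma(k,θ) with k>1 has mode (k−1)θ, so θ = 1.66/(k−1).
Need P(X < 2.57) = 0.9 with θ tied to k this way. Start at k = 2, θ = 1.66: P(X<2.57) ≈ 0.458.
Too low — raise k to concentrate. Iterating converges to k ≈ 10.8.
Then θ = 1.66/(10.8−1) ≈ 0.17.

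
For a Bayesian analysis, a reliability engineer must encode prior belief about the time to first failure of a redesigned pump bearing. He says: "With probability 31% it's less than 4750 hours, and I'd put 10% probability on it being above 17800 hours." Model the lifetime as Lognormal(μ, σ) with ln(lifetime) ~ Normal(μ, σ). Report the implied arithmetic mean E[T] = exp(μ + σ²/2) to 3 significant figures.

If T ~ Lognormal(μ,σ) then ln T ~ Normal(μ,σ), so the p-quantile of ln T is μ + z_p·σ.
ln(4750) = 8.466 and ln(17800) = 9.787; z_{0.31} = -0.4959, z_{0.9} = 1.282.
σ = (9.787 − 8.466)/(1.282 − (-0.4959)) = 0.743.
μ = 8.466 − (-0.4959)·0.743 = 8.834.
E[T] = exp(μ + σ²/2) = exp(8.834 + 0.2762) = 9050 hours.

E[T] ≈ 9050 hours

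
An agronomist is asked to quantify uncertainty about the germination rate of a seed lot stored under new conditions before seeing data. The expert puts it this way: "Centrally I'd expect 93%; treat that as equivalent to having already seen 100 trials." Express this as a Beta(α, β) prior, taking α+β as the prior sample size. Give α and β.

Under the effective-sample-size interpretation, Beta(α, β) has prior mean α/(α+β) and prior sample size α+β.
So α+β = 100 and α/(α+β) = 0.93, giving α = 0.93·100 = 93 and β = 100 − 93 = 7.

α = 93, β = 7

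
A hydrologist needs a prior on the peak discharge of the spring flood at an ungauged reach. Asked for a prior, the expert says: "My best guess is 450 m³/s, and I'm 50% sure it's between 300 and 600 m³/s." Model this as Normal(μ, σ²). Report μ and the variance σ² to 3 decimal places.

A symmetric 50% interval runs μ ± z·σ with z = 0.6745.
Half-width = 150, so σ = 150/0.6745 = 222.3903 and σ² = 49457.460.
μ is the stated best guess, 450.000.

μ = 450.000, σ² = 49457.460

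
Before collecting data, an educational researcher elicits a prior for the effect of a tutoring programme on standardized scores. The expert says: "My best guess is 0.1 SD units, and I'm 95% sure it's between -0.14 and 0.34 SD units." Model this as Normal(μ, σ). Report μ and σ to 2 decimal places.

A symmetric 95% interval runs μ ± z·σ with z = 1.96.
Half-width = 0.24, so σ = 0.24/1.96 = 0.12.
μ is the stated best guess, 0.10.

μ = 0.10, σ = 0.12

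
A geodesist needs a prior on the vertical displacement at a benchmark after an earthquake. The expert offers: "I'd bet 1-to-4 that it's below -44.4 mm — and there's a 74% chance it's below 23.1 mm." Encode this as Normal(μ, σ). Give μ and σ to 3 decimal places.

μ = -6.144, σ = 45.456

For Normal(μ,σ), the p-quantile is μ + z_p·σ. Here z_{0.2} = -0.8416, z_{0.74} = 0.6433.
So -44.4 = μ − 0.8416σ and 23.1 = μ + 0.6433σ.
Subtracting: σ = (23.1 − -44.4)/(0.6433 − (-0.8416)) = 45.456.
Then μ = -44.4 − (-0.8416)·45.456 = -6.144.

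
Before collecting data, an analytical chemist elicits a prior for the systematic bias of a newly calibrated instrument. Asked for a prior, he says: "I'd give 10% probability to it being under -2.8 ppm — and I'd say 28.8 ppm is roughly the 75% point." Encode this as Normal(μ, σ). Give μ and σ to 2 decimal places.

μ = 17.90, σ = 16.16

The p-quantile of Normal(μ,σ) is μ + z_p·σ, with z_{0.1} = -1.282 and z_{0.75} = 0.6745.
Eliminate σ: μ = (z₂·x₁ − z₁·x₂)/(z₂ − z₁) = (0.6745·-2.8 − (-1.282)·28.8)/1.956 = 17.90.
Then σ = (x₂ − x₁)/(z₂ − z₁) = (28.8 − -2.8)/1.956 = 16.16.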